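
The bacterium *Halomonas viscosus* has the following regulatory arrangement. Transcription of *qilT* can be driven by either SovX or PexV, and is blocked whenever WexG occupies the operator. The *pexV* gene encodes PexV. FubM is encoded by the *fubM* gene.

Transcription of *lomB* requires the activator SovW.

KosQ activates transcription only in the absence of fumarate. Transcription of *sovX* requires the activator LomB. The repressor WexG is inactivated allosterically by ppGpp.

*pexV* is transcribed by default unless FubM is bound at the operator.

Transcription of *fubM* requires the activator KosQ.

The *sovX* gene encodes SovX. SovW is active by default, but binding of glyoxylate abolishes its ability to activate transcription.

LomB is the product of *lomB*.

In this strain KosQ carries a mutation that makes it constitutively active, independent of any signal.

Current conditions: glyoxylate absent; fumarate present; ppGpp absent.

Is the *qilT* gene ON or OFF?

OFF

Glyoxylate is absent, so SovW is active.
No repressor is bound and SovW is active, so *lomB* is transcribed.
So LomB is produced and active.
No repressor is bound and LomB is active, so *sovX* is transcribed.
So SovX is produced and active.
ppGpp is absent, so WexG is active.
KosQ is constitutively active in this strain.
No repressor is bound and KosQ is active, so *fubM* is transcribed.
So FubM is produced and active.
With repressor FubM bound, *pexV* is not transcribed.
So PexV is not produced.
With repressor WexG bound, *qilT* is not transcribed.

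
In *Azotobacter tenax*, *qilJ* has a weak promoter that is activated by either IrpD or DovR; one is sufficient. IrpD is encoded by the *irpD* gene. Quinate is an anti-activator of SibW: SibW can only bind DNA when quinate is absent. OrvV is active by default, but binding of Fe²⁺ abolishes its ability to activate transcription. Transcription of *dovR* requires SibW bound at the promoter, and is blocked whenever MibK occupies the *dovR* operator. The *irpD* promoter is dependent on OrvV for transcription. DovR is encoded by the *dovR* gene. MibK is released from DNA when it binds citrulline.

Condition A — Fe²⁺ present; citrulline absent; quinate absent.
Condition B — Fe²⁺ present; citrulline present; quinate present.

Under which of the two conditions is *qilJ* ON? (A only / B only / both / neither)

neither

Condition A:
Fe²⁺ is present, so OrvV is inactive.
Required activator OrvV is absent, so *irpD* is not transcribed.
So IrpD is not produced.
Citrulline is absent, so MibK is active.
Quinate is absent, so SibW is active.
With repressor MibK bound, *dovR* is not transcribed.
So DovR is not produced.
No activator is available at the *qilJ* promoter, so *qilJ* is not transcribed.
→ *qilJ* is OFF in A.
Condition B:
Fe²⁺ is present, so OrvV is inactive.
Required activator OrvV is absent, so *irpD* is not transcribed.
So IrpD is not produced.
Citrulline is present, so MibK is inactive.
Quinate is present, so SibW is inactive.
Required activator SibW is absent, so *dovR* is not transcribed.
So DovR is not produced.
No activator is available at the *qilJ* promoter, so *qilJ* is not transcribed.
→ *qilJ* is OFF in B.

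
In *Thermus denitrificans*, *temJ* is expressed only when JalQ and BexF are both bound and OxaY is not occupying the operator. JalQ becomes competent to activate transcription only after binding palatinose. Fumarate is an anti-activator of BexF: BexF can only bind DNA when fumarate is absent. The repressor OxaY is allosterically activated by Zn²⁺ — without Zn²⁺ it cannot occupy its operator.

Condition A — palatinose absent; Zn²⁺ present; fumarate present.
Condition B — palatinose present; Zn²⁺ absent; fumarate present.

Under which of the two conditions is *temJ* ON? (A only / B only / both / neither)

Condition A:
Palatinose is absent, so JalQ is inactive.
Zn²⁺ is present, so OxaY is active.
Fumarate is present, so BexF is inactive.
With repressor OxaY bound, *temJ* is not transcribed.
→ *temJ* is OFF in A.
Condition B:
Palatinose is present, so JalQ is active.
Zn²⁺ is absent, so OxaY is inactive.
Fumarate is present, so BexF is inactive.
Required activator BexF is absent, so *temJ* is not transcribed.
→ *temJ* is OFF in B.

neither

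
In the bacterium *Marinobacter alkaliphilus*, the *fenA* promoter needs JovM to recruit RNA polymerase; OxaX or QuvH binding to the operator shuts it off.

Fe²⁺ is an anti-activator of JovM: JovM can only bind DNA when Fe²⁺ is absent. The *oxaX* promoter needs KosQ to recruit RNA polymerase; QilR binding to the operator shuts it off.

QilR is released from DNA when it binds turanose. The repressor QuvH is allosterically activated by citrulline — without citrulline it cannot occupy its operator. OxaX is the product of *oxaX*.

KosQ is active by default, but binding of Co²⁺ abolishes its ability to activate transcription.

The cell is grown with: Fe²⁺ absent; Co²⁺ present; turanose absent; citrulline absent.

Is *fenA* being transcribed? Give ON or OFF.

Turanose is absent, so QilR is active.
Co²⁺ is present, so KosQ is inactive.
With repressor QilR bound, *oxaX* is not transcribed.
So OxaX is not produced.
Citrulline is absent, so QuvH is inactive.
Fe²⁺ is absent, so JovM is active.
No repressor is bound and JovM is active, so *fenA* is transcribed.

ON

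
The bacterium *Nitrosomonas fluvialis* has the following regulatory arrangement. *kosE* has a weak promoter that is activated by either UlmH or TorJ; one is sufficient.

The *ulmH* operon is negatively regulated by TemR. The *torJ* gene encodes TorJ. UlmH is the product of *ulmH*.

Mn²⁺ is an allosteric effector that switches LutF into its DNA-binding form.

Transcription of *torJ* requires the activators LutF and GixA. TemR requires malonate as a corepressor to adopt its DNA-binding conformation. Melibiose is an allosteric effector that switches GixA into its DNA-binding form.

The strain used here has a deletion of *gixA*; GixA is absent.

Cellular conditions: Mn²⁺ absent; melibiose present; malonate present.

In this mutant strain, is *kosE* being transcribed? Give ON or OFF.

OFF

Malonate is present, so TemR is active.
With repressor TemR bound, *ulmH* is not transcribed.
So UlmH is not produced.
Mn²⁺ is absent, so LutF is inactive.
GixA is non-functional in this strain, so it has no effect.
Required activator LutF is absent, so *torJ* is not transcribed.
So TorJ is not produced.
No activator is available at the *kosE* promoter, so *kosE* is not transcribed.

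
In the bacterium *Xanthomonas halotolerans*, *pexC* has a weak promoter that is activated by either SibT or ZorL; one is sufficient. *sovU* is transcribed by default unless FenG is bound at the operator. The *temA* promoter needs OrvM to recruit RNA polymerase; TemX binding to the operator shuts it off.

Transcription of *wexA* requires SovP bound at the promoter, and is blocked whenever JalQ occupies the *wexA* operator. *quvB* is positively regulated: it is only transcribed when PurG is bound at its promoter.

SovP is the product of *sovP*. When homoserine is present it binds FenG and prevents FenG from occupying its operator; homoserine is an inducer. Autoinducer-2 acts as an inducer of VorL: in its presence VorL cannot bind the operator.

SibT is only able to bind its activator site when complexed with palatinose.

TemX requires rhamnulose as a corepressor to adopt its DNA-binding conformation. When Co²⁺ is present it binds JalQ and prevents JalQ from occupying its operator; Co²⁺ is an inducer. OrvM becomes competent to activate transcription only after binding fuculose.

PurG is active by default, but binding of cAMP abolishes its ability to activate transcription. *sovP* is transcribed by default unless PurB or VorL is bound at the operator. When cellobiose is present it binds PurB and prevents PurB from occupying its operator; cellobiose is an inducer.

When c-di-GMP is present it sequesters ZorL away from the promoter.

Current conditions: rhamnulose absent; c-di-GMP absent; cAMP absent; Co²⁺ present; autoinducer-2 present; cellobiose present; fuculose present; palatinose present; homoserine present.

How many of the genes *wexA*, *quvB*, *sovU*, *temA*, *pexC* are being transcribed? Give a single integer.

Co²⁺ is present, so JalQ is inactive.
Cellobiose is present, so PurB is inactive.
Autoinducer-2 is present, so VorL is inactive.
With no repressor bound, *sovP* is transcribed.
So SovP is produced and active.
No repressor is bound and SovP is active, so *wexA* is transcribed.
→ *wexA* is ON.
cAMP is absent, so PurG is active.
No repressor is bound and PurG is active, so *quvB* is transcribed.
→ *quvB* is ON.
Homoserine is present, so FenG is inactive.
With no repressor bound, *sovU* is transcribed.
→ *sovU* is ON.
Rhamnulose is absent, so TemX is inactive.
Fuculose is present, so OrvM is active.
No repressor is bound and OrvM is active, so *temA* is transcribed.
→ *temA* is ON.
Palatinose is present, so SibT is active.
c-di-GMP is absent, so ZorL is active.
Activator SibT is present, so *pexC* is transcribed.
→ *pexC* is ON.
5 of the 5 genes are transcribed.

5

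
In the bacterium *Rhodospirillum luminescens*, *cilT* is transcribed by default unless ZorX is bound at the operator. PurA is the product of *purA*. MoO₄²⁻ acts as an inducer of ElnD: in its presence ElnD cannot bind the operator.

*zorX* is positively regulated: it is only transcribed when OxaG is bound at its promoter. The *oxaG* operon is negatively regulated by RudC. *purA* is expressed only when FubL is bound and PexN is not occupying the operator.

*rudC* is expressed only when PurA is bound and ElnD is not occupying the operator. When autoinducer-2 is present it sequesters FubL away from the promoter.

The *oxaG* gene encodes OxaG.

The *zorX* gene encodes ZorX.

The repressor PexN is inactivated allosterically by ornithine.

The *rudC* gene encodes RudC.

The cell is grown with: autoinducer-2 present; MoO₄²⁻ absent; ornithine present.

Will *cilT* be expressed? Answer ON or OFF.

OFF

Autoinducer-2 is present, so FubL is inactive.
Ornithine is present, so PexN is inactive.
Required activator FubL is absent, so *purA* is not transcribed.
So PurA is not produced.
MoO₄²⁻ is absent, so ElnD is active.
With repressor ElnD bound, *rudC* is not transcribed.
So RudC is not produced.
With no repressor bound, *oxaG* is transcribed.
So OxaG is produced and active.
No repressor is bound and OxaG is active, so *zorX* is transcribed.
So ZorX is produced and active.
With repressor ZorX bound, *cilT* is not transcribed.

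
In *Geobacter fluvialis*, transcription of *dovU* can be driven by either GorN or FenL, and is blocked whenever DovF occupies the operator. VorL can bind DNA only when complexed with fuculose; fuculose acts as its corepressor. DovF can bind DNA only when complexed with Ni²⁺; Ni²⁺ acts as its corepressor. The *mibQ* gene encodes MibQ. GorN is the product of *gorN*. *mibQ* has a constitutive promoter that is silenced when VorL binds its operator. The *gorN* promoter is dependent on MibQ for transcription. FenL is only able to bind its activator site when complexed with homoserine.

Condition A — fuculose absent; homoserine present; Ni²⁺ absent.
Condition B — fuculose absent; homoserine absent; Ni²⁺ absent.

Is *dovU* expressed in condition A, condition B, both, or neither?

both

Condition A:
Fuculose is absent, so VorL is inactive.
With no repressor bound, *mibQ* is transcribed.
So MibQ is produced and active.
No repressor is bound and MibQ is active, so *gorN* is transcribed.
So GorN is produced and active.
Homoserine is present, so FenL is active.
Ni²⁺ is absent, so DovF is inactive.
Activator GorN is present, so *dovU* is transcribed.
→ *dovU* is ON in A.
Condition B:
Fuculose is absent, so VorL is inactive.
With no repressor bound, *mibQ* is transcribed.
So MibQ is produced and active.
No repressor is bound and MibQ is active, so *gorN* is transcribed.
So GorN is produced and active.
Homoserine is absent, so FenL is inactive.
Ni²⁺ is absent, so DovF is inactive.
Activator GorN is present, so *dovU* is transcribed.
→ *dovU* is ON in B.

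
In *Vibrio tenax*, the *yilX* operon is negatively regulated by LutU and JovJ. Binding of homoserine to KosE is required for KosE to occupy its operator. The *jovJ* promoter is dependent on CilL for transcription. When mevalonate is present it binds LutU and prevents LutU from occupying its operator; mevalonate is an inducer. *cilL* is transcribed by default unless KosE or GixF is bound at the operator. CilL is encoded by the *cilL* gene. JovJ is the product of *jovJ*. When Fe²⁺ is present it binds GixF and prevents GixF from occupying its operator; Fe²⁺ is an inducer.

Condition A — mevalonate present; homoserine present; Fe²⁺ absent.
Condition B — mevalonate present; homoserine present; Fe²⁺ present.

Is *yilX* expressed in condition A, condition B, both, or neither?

Condition A:
Mevalonate is present, so LutU is inactive.
Homoserine is present, so KosE is active.
Fe²⁺ is absent, so GixF is active.
With repressor KosE bound, *cilL* is not transcribed.
So CilL is not produced.
Required activator CilL is absent, so *jovJ* is not transcribed.
So JovJ is not produced.
With no repressor bound, *yilX* is transcribed.
→ *yilX* is ON in A.
Condition B:
Mevalonate is present, so LutU is inactive.
Homoserine is present, so KosE is active.
Fe²⁺ is present, so GixF is inactive.
With repressor KosE bound, *cilL* is not transcribed.
So CilL is not produced.
Required activator CilL is absent, so *jovJ* is not transcribed.
So JovJ is not produced.
With no repressor bound, *yilX* is transcribed.
→ *yilX* is ON in B.

both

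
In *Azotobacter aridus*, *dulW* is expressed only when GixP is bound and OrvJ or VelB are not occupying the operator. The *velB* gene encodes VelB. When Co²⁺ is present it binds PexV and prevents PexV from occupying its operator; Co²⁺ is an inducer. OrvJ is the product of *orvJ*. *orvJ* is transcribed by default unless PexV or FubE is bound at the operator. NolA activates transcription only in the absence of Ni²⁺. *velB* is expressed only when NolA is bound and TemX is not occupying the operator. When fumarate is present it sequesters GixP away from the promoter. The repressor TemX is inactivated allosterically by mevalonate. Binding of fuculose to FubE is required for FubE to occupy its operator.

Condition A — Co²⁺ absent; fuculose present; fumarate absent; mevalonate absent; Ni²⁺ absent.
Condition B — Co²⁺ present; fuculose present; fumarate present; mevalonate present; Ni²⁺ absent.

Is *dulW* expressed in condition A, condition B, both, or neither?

A only

Condition A:
Co²⁺ is absent, so PexV is active.
Fuculose is present, so FubE is active.
With repressor PexV bound, *orvJ* is not transcribed.
So OrvJ is not produced.
Fumarate is absent, so GixP is active.
Mevalonate is absent, so TemX is active.
Ni²⁺ is absent, so NolA is active.
With repressor TemX bound, *velB* is not transcribed.
So VelB is not produced.
No repressor is bound and GixP is active, so *dulW* is transcribed.
→ *dulW* is ON in A.
Condition B:
Co²⁺ is present, so PexV is inactive.
Fuculose is present, so FubE is active.
With repressor FubE bound, *orvJ* is not transcribed.
So OrvJ is not produced.
Fumarate is present, so GixP is inactive.
Mevalonate is present, so TemX is inactive.
Ni²⁺ is absent, so NolA is active.
No repressor is bound and NolA is active, so *velB* is transcribed.
So VelB is produced and active.
With repressor VelB bound, *dulW* is not transcribed.
→ *dulW* is OFF in B.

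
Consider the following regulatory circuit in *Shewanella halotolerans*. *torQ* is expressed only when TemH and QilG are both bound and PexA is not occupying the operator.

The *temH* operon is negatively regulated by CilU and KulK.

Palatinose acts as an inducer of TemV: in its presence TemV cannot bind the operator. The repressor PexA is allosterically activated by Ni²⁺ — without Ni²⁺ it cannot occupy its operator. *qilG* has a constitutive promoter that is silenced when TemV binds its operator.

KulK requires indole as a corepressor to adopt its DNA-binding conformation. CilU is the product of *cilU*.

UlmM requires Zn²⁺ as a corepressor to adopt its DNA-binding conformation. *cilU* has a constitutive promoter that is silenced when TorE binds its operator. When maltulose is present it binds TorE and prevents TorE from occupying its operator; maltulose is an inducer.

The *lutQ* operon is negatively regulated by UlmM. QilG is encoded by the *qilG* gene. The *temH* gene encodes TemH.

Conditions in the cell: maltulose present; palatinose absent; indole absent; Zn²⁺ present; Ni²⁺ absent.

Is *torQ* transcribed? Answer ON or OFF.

OFF

Maltulose is present, so TorE is inactive.
With no repressor bound, *cilU* is transcribed.
So CilU is produced and active.
Indole is absent, so KulK is inactive.
With repressor CilU bound, *temH* is not transcribed.
So TemH is not produced.
Palatinose is absent, so TemV is active.
With repressor TemV bound, *qilG* is not transcribed.
So QilG is not produced.
Ni²⁺ is absent, so PexA is inactive.
Required activator TemH is absent, so *torQ* is not transcribed.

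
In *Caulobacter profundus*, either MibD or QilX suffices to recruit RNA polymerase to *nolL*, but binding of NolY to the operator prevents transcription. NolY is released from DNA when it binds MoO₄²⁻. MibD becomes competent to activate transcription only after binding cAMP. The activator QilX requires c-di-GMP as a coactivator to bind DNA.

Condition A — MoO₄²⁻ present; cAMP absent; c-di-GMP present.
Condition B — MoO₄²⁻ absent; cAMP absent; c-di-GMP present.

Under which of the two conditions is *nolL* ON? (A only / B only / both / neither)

A only

Condition A:
MoO₄²⁻ is present, so NolY is inactive.
cAMP is absent, so MibD is inactive.
c-di-GMP is present, so QilX is active.
Activator QilX is present, so *nolL* is transcribed.
→ *nolL* is ON in A.
Condition B:
MoO₄²⁻ is absent, so NolY is active.
cAMP is absent, so MibD is inactive.
c-di-GMP is present, so QilX is active.
With repressor NolY bound, *nolL* is not transcribed.
→ *nolL* is OFF in B.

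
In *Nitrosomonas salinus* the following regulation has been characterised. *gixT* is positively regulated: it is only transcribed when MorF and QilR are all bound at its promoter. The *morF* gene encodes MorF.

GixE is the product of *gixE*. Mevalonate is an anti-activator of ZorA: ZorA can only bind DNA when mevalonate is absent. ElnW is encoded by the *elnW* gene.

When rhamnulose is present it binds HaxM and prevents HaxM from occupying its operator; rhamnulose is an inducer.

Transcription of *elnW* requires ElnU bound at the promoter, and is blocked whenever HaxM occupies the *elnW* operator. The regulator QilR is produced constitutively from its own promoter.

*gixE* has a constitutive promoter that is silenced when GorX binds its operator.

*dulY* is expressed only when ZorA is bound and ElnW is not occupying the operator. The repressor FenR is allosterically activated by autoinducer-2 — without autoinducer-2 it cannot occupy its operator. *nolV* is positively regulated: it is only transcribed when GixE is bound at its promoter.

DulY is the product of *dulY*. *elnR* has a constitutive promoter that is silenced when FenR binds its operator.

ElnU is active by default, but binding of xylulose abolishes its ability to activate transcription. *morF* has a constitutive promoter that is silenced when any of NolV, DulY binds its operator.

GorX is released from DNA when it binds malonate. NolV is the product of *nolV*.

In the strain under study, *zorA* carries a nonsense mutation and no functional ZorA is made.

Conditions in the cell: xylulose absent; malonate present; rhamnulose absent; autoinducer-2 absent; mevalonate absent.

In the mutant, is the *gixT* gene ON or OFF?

OFF

Malonate is present, so GorX is inactive.
With no repressor bound, *gixE* is transcribed.
So GixE is produced and active.
No repressor is bound and GixE is active, so *nolV* is transcribed.
So NolV is produced and active.
ZorA is non-functional in this strain, so it has no effect.
Xylulose is absent, so ElnU is active.
Rhamnulose is absent, so HaxM is active.
With repressor HaxM bound, *elnW* is not transcribed.
So ElnW is not produced.
Required activator ZorA is absent, so *dulY* is not transcribed.
So DulY is not produced.
With repressor NolV bound, *morF* is not transcribed.
So MorF is not produced.
QilR is produced constitutively and is active.
Required activator MorF is absent, so *gixT* is not transcribed.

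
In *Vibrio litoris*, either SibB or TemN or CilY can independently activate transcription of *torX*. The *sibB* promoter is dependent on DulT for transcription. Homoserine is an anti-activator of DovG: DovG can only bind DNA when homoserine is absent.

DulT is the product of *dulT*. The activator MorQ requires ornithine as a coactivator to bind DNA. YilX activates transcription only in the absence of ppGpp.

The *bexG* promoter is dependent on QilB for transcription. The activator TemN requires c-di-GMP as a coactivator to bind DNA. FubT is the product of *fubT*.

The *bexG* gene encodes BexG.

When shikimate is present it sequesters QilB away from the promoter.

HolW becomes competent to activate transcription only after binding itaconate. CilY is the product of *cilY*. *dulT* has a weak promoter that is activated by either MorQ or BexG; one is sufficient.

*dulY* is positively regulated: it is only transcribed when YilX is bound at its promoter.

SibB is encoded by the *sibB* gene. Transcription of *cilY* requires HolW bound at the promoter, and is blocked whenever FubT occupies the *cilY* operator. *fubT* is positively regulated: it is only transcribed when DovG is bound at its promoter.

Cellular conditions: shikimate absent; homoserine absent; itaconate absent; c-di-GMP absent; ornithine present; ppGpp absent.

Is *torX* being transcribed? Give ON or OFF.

Ornithine is present, so MorQ is active.
Shikimate is absent, so QilB is active.
No repressor is bound and QilB is active, so *bexG* is transcribed.
So BexG is produced and active.
Activator MorQ is present, so *dulT* is transcribed.
So DulT is produced and active.
No repressor is bound and DulT is active, so *sibB* is transcribed.
So SibB is produced and active.
c-di-GMP is absent, so TemN is inactive.
Itaconate is absent, so HolW is inactive.
Homoserine is absent, so DovG is active.
No repressor is bound and DovG is active, so *fubT* is transcribed.
So FubT is produced and active.
With repressor FubT bound, *cilY* is not transcribed.
So CilY is not produced.
Activator SibB is present, so *torX* is transcribed.

ON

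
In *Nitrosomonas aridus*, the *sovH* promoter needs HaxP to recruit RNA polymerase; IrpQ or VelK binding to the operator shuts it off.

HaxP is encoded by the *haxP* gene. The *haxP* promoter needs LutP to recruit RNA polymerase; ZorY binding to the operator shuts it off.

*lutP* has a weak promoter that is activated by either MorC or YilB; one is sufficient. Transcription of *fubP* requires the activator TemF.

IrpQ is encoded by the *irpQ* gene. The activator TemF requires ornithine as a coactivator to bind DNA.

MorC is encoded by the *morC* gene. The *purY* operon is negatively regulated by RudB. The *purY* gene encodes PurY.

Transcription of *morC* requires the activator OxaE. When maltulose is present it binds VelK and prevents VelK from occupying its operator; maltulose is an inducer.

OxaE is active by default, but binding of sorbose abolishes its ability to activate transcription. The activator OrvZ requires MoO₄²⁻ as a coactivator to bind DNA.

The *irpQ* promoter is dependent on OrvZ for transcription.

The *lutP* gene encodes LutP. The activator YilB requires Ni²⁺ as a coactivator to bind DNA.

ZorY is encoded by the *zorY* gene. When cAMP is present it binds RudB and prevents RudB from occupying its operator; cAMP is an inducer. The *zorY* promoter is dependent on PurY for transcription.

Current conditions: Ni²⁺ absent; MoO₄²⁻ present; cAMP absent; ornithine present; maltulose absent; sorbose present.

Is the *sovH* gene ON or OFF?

OFF

MoO₄²⁻ is present, so OrvZ is active.
No repressor is bound and OrvZ is active, so *irpQ* is transcribed.
So IrpQ is produced and active.
Sorbose is present, so OxaE is inactive.
Required activator OxaE is absent, so *morC* is not transcribed.
So MorC is not produced.
Ni²⁺ is absent, so YilB is inactive.
No activator is available at the *lutP* promoter, so *lutP* is not transcribed.
So LutP is not produced.
cAMP is absent, so RudB is active.
With repressor RudB bound, *purY* is not transcribed.
So PurY is not produced.
Required activator PurY is absent, so *zorY* is not transcribed.
So ZorY is not produced.
Required activator LutP is absent, so *haxP* is not transcribed.
So HaxP is not produced.
Maltulose is absent, so VelK is active.
With repressor IrpQ bound, *sovH* is not transcribed.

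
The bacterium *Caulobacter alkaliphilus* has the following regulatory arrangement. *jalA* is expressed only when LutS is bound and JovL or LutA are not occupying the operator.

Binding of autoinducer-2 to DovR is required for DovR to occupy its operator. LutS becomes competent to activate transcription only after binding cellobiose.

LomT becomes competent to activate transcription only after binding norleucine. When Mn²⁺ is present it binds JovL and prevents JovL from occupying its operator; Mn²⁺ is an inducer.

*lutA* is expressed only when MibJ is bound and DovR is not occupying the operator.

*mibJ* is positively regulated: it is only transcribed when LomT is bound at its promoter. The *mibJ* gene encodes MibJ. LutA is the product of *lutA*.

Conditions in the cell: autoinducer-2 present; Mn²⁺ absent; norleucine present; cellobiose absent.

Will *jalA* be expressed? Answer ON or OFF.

Mn²⁺ is absent, so JovL is active.
Cellobiose is absent, so LutS is inactive.
Autoinducer-2 is present, so DovR is active.
Norleucine is present, so LomT is active.
No repressor is bound and LomT is active, so *mibJ* is transcribed.
So MibJ is produced and active.
With repressor DovR bound, *lutA* is not transcribed.
So LutA is not produced.
With repressor JovL bound, *jalA* is not transcribed.

OFF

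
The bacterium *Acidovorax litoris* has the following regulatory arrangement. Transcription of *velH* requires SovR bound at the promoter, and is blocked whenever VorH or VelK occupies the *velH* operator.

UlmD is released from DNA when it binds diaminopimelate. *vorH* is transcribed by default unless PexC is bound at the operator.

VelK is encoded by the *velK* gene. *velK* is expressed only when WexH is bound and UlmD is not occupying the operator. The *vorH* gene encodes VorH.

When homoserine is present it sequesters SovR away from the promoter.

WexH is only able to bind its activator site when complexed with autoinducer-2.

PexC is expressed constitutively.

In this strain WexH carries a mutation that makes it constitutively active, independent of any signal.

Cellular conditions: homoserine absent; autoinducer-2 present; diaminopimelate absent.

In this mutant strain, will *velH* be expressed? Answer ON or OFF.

PexC is produced constitutively and is active.
With repressor PexC bound, *vorH* is not transcribed.
So VorH is not produced.
Homoserine is absent, so SovR is active.
WexH is constitutively active in this strain.
Diaminopimelate is absent, so UlmD is active.
With repressor UlmD bound, *velK* is not transcribed.
So VelK is not produced.
No repressor is bound and SovR is active, so *velH* is transcribed.

ON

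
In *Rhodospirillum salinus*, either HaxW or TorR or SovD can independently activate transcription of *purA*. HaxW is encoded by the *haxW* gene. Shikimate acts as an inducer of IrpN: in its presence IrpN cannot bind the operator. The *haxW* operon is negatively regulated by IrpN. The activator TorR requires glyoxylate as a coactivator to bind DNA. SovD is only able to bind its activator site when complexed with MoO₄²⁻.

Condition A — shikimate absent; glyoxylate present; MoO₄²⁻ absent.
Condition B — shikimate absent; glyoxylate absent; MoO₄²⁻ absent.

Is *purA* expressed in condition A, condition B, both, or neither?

A only

Condition A:
Shikimate is absent, so IrpN is active.
With repressor IrpN bound, *haxW* is not transcribed.
So HaxW is not produced.
Glyoxylate is present, so TorR is active.
MoO₄²⁻ is absent, so SovD is inactive.
Activator TorR is present, so *purA* is transcribed.
→ *purA* is ON in A.
Condition B:
Shikimate is absent, so IrpN is active.
With repressor IrpN bound, *haxW* is not transcribed.
So HaxW is not produced.
Glyoxylate is absent, so TorR is inactive.
MoO₄²⁻ is absent, so SovD is inactive.
No activator is available at the *purA* promoter, so *purA* is not transcribed.
→ *purA* is OFF in B.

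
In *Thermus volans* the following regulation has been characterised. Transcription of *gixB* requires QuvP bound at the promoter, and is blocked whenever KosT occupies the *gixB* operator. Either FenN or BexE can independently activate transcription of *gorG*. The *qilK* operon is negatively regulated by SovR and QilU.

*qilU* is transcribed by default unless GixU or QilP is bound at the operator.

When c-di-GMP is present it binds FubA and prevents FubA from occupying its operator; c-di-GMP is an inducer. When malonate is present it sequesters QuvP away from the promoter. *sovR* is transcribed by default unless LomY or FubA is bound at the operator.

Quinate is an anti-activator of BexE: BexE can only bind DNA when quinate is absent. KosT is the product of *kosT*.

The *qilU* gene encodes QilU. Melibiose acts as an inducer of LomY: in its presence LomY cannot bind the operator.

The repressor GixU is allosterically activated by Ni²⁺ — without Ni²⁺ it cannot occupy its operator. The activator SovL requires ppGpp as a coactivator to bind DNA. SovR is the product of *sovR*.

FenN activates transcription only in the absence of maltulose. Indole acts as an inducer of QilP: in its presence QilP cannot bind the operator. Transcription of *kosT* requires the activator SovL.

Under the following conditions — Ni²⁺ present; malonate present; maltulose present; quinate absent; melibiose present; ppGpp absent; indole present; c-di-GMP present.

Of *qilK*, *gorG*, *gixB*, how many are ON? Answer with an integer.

Melibiose is present, so LomY is inactive.
c-di-GMP is present, so FubA is inactive.
With no repressor bound, *sovR* is transcribed.
So SovR is produced and active.
Ni²⁺ is present, so GixU is active.
Indole is present, so QilP is inactive.
With repressor GixU bound, *qilU* is not transcribed.
So QilU is not produced.
With repressor SovR bound, *qilK* is not transcribed.
→ *qilK* is OFF.
Maltulose is present, so FenN is inactive.
Quinate is absent, so BexE is active.
Activator BexE is present, so *gorG* is transcribed.
→ *gorG* is ON.
Malonate is present, so QuvP is inactive.
ppGpp is absent, so SovL is inactive.
Required activator SovL is absent, so *kosT* is not transcribed.
So KosT is not produced.
Required activator QuvP is absent, so *gixB* is not transcribed.
→ *gixB* is OFF.
1 of the 3 genes is transcribed.

1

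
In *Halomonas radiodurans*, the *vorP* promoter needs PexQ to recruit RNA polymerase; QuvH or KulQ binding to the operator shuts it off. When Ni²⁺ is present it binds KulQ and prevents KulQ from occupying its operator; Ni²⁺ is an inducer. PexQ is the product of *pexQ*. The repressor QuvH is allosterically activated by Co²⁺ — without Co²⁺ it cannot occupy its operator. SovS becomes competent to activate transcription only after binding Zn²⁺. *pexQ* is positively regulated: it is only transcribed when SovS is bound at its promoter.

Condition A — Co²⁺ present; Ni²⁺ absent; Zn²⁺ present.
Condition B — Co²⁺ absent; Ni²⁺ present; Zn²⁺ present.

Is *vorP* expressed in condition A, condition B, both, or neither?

B only

Condition A:
Co²⁺ is present, so QuvH is active.
Ni²⁺ is absent, so KulQ is active.
Zn²⁺ is present, so SovS is active.
No repressor is bound and SovS is active, so *pexQ* is transcribed.
So PexQ is produced and active.
With repressor QuvH bound, *vorP* is not transcribed.
→ *vorP* is OFF in A.
Condition B:
Co²⁺ is absent, so QuvH is inactive.
Ni²⁺ is present, so KulQ is inactive.
Zn²⁺ is present, so SovS is active.
No repressor is bound and SovS is active, so *pexQ* is transcribed.
So PexQ is produced and active.
No repressor is bound and PexQ is active, so *vorP* is transcribed.
→ *vorP* is ON in B.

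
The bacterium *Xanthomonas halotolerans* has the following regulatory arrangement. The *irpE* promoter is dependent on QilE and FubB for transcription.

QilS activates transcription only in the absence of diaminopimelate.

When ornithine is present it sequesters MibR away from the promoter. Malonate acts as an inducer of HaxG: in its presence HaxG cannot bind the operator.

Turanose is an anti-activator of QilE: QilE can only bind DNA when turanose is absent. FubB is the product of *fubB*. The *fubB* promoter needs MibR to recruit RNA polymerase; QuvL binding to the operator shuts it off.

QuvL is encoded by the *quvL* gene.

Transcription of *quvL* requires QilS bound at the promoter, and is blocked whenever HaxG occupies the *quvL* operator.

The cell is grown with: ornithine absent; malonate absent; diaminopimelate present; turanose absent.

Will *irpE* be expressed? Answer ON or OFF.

ON

Turanose is absent, so QilE is active.
Ornithine is absent, so MibR is active.
Malonate is absent, so HaxG is active.
Diaminopimelate is present, so QilS is inactive.
With repressor HaxG bound, *quvL* is not transcribed.
So QuvL is not produced.
No repressor is bound and MibR is active, so *fubB* is transcribed.
So FubB is produced and active.
No repressor is bound and QilE and FubB are active, so *irpE* is transcribed.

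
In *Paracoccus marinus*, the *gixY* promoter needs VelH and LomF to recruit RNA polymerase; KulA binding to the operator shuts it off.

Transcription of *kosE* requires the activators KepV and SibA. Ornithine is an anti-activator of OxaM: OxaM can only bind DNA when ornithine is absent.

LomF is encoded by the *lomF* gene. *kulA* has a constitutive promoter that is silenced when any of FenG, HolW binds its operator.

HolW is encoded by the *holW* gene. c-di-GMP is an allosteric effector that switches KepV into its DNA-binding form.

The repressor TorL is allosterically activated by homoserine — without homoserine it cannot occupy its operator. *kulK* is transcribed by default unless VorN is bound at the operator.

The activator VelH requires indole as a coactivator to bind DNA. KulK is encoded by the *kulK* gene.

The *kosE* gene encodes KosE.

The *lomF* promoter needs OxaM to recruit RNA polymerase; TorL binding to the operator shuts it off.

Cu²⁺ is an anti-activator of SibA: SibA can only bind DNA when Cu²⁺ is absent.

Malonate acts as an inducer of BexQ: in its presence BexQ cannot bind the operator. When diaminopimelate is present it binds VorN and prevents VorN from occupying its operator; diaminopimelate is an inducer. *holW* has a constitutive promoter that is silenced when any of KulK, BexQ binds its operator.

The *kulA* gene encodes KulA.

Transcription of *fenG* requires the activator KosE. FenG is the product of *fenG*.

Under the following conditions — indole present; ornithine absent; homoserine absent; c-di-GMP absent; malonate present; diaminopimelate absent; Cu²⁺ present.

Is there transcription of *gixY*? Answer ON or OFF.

ON

Indole is present, so VelH is active.
Ornithine is absent, so OxaM is active.
Homoserine is absent, so TorL is inactive.
No repressor is bound and OxaM is active, so *lomF* is transcribed.
So LomF is produced and active.
c-di-GMP is absent, so KepV is inactive.
Cu²⁺ is present, so SibA is inactive.
Required activator KepV is absent, so *kosE* is not transcribed.
So KosE is not produced.
Required activator KosE is absent, so *fenG* is not transcribed.
So FenG is not produced.
Diaminopimelate is absent, so VorN is active.
With repressor VorN bound, *kulK* is not transcribed.
So KulK is not produced.
Malonate is present, so BexQ is inactive.
With no repressor bound, *holW* is transcribed.
So HolW is produced and active.
With repressor HolW bound, *kulA* is not transcribed.
So KulA is not produced.
No repressor is bound and VelH and LomF are active, so *gixY* is transcribed.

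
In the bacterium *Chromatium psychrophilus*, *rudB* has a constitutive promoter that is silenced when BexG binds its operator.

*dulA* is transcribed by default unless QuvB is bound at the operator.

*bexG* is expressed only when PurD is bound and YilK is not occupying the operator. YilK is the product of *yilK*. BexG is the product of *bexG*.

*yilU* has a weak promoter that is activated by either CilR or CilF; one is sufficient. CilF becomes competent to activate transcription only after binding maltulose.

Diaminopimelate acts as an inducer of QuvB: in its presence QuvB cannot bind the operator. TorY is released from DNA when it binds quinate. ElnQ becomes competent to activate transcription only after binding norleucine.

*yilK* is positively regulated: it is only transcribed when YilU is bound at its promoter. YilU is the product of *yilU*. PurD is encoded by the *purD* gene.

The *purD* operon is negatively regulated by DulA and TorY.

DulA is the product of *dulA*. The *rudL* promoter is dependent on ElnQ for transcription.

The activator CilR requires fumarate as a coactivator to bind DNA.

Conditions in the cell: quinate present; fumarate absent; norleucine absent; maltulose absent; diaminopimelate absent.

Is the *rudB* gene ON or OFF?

Fumarate is absent, so CilR is inactive.
Maltulose is absent, so CilF is inactive.
No activator is available at the *yilU* promoter, so *yilU* is not transcribed.
So YilU is not produced.
Required activator YilU is absent, so *yilK* is not transcribed.
So YilK is not produced.
Diaminopimelate is absent, so QuvB is active.
With repressor QuvB bound, *dulA* is not transcribed.
So DulA is not produced.
Quinate is present, so TorY is inactive.
With no repressor bound, *purD* is transcribed.
So PurD is produced and active.
No repressor is bound and PurD is active, so *bexG* is transcribed.
So BexG is produced and active.
With repressor BexG bound, *rudB* is not transcribed.

OFF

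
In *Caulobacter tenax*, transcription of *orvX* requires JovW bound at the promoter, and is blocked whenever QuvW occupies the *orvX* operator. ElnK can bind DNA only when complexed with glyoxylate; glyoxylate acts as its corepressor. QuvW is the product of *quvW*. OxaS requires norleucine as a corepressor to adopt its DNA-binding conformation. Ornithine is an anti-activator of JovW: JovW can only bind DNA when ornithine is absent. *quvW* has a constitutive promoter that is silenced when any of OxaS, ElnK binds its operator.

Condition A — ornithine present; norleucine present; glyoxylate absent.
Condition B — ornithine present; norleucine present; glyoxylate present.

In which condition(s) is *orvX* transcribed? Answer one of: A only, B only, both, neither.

Condition A:
Ornithine is present, so JovW is inactive.
Norleucine is present, so OxaS is active.
Glyoxylate is absent, so ElnK is inactive.
With repressor OxaS bound, *quvW* is not transcribed.
So QuvW is not produced.
Required activator JovW is absent, so *orvX* is not transcribed.
→ *orvX* is OFF in A.
Condition B:
Ornithine is present, so JovW is inactive.
Norleucine is present, so OxaS is active.
Glyoxylate is present, so ElnK is active.
With repressor OxaS bound, *quvW* is not transcribed.
So QuvW is not produced.
Required activator JovW is absent, so *orvX* is not transcribed.
→ *orvX* is OFF in B.

neither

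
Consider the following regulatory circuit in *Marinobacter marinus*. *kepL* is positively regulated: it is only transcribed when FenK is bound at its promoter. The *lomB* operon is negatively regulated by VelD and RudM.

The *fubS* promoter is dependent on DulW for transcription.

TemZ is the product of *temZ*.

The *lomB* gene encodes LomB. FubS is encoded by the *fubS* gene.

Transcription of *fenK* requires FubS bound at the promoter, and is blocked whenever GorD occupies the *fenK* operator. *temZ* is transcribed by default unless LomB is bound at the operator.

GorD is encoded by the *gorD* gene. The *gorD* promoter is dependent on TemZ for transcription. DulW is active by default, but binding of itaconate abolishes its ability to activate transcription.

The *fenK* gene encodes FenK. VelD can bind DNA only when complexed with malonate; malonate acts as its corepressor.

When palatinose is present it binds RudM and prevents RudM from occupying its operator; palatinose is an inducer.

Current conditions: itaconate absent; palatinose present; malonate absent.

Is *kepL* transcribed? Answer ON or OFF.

ON

Malonate is absent, so VelD is inactive.
Palatinose is present, so RudM is inactive.
With no repressor bound, *lomB* is transcribed.
So LomB is produced and active.
With repressor LomB bound, *temZ* is not transcribed.
So TemZ is not produced.
Required activator TemZ is absent, so *gorD* is not transcribed.
So GorD is not produced.
Itaconate is absent, so DulW is active.
No repressor is bound and DulW is active, so *fubS* is transcribed.
So FubS is produced and active.
No repressor is bound and FubS is active, so *fenK* is transcribed.
So FenK is produced and active.
No repressor is bound and FenK is active, so *kepL* is transcribed.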